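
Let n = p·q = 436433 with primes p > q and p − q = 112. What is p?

Since p = q + 112, we have 436433 = q(q + 112), so q² + 112q − 436433 = 0.
Discriminant: 112² + 4·436433 = 12544 + 1745732 = 1758276; √1758276 = 1326.
q = (−112 + 1326)/2 = 607, and p = q + 112 = 719.
Check: 607 · 719 = 436433.

719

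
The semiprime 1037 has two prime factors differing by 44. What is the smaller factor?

Since p = q + 44, we have 1037 = q(q + 44), so q² + 44q − 1037 = 0.
Discriminant: 44² + 4·1037 = 1936 + 4148 = 6084; √6084 = 78.
q = (−44 + 78)/2 = 17, and p = q + 44 = 61.
Check: 17 · 61 = 1037.

17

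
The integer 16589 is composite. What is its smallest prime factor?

16589 is odd.
Digit sum 29, not divisible by 3.
Ends in 9: not divisible by 5.
7: 16589 = 7·2369 + 6
11: 16589 = 11·1508 + 1
13: 16589 = 13·1276 + 1
17: 16589 = 17·975 + 14
19: 16589 = 19·873 + 2
23: 16589 = 23·721 + 6
29: 16589 = 29·572 + 1
31: 16589 = 31·535 + 4
37: 16589 = 37·448 + 13
41: 16589 = 41·404 + 25
43: 16589 = 43·385 + 34
47: 16589 = 47·352 + 45
53: 16589 = 53·313

53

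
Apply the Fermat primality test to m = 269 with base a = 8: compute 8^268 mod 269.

1

8^1 ≡ 8 (mod 269)
8^2 ≡ 8^2 = 64 ≡ 64 (mod 269)
8^4 ≡ 64^2 = 4096 ≡ 61 (mod 269)
8^8 ≡ 61^2 = 3721 ≡ 224 (mod 269)
8^16 ≡ 224^2 = 50176 ≡ 142 (mod 269)
8^32 ≡ 142^2 = 20164 ≡ 258 (mod 269)
8^64 ≡ 258^2 = 66564 ≡ 121 (mod 269)
8^128 ≡ 121^2 = 14641 ≡ 115 (mod 269)
8^256 ≡ 115^2 = 13225 ≡ 44 (mod 269)
268 = 256 + 8 + 4 in binary powers of 2.
So 8^268 ≡ 44 · 224 · 61 ≡ 1 (mod 269).
Since the result is 1, base 8 gives no evidence that 269 is composite.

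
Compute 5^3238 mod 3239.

2770

5^1 ≡ 5 (mod 3239)
5^2 ≡ 5^2 = 25 ≡ 25 (mod 3239)
5^4 ≡ 25^2 = 625 ≡ 625 (mod 3239)
5^8 ≡ 625^2 = 390625 ≡ 1945 (mod 3239)
5^16 ≡ 1945^2 = 3783025 ≡ 3112 (mod 3239)
5^32 ≡ 3112^2 = 9684544 ≡ 3173 (mod 3239)
5^64 ≡ 3173^2 = 10067929 ≡ 1117 (mod 3239)
5^128 ≡ 1117^2 = 1247689 ≡ 674 (mod 3239)
5^256 ≡ 674^2 = 454276 ≡ 816 (mod 3239)
5^512 ≡ 816^2 = 665856 ≡ 1861 (mod 3239)
5^1024 ≡ 1861^2 = 3463321 ≡ 830 (mod 3239)
5^2048 ≡ 830^2 = 688900 ≡ 2232 (mod 3239)
3238 = 2048 + 1024 + 128 + 32 + 4 + 2 in binary powers of 2.
So 5^3238 ≡ 2232 · 830 · 674 · 3173 · 625 · 25 ≡ 2770 (mod 3239).
Since 2770 ≠ 1, base 5 is a Fermat witness: 3239 is composite.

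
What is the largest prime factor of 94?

47

94 = 2 · 47
47 is prime.
So 94 = 2 · 47; the largest prime factor is 47.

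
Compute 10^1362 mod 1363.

63

10^1 ≡ 10 (mod 1363)
10^2 ≡ 10^2 = 100 ≡ 100 (mod 1363)
10^4 ≡ 100^2 = 10000 ≡ 459 (mod 1363)
10^8 ≡ 459^2 = 210681 ≡ 779 (mod 1363)
10^16 ≡ 779^2 = 606841 ≡ 306 (mod 1363)
10^32 ≡ 306^2 = 93636 ≡ 952 (mod 1363)
10^64 ≡ 952^2 = 906304 ≡ 1272 (mod 1363)
10^128 ≡ 1272^2 = 1617984 ≡ 103 (mod 1363)
10^256 ≡ 103^2 = 10609 ≡ 1068 (mod 1363)
10^512 ≡ 1068^2 = 1140624 ≡ 1156 (mod 1363)
10^1024 ≡ 1156^2 = 1336336 ≡ 596 (mod 1363)
1362 = 1024 + 256 + 64 + 16 + 2 in binary powers of 2.
So 10^1362 ≡ 596 · 1068 · 1272 · 306 · 100 ≡ 63 (mod 1363).
Since 63 ≠ 1, base 10 is a Fermat witness: 1363 is composite.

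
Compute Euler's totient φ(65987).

Factor: 65987 = 19 · 23 · 151.
φ(65987) = (19−1) · (23−1) · (151−1) = 18 · 22 · 150 = 59400.

59400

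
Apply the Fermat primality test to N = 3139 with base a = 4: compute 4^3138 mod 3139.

446

4^1 ≡ 4 (mod 3139)
4^2 ≡ 4^2 = 16 ≡ 16 (mod 3139)
4^4 ≡ 16^2 = 256 ≡ 256 (mod 3139)
4^8 ≡ 256^2 = 65536 ≡ 2756 (mod 3139)
4^16 ≡ 2756^2 = 7595536 ≡ 2295 (mod 3139)
4^32 ≡ 2295^2 = 5267025 ≡ 2922 (mod 3139)
4^64 ≡ 2922^2 = 8538084 ≡ 4 (mod 3139)
4^128 ≡ 4^2 = 16 ≡ 16 (mod 3139)
4^256 ≡ 16^2 = 256 ≡ 256 (mod 3139)
4^512 ≡ 256^2 = 65536 ≡ 2756 (mod 3139)
4^1024 ≡ 2756^2 = 7595536 ≡ 2295 (mod 3139)
4^2048 ≡ 2295^2 = 5267025 ≡ 2922 (mod 3139)
3138 = 2048 + 1024 + 64 + 2 in binary powers of 2.
So 4^3138 ≡ 2922 · 2295 · 4 · 16 ≡ 446 (mod 3139).
Since 446 ≠ 1, base 4 is a Fermat witness: 3139 is composite.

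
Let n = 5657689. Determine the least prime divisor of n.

61

5657689 is odd.
Digit sum 46, not divisible by 3.
Ends in 9: not divisible by 5.
7: 5657689 = 7·808241 + 2
11: 5657689 = 11·514335 + 4
13: 5657689 = 13·435206 + 11
17: 5657689 = 17·332805 + 4
19: 5657689 = 19·297773 + 2
23: 5657689 = 23·245986 + 11
29: 5657689 = 29·195092 + 21
31: 5657689 = 31·182506 + 3
37: 5657689 = 37·152910 + 19
41: 5657689 = 41·137992 + 17
43: 5657689 = 43·131574 + 7
47: 5657689 = 47·120376 + 17
53: 5657689 = 53·106748 + 45
59: 5657689 = 59·95893 + 2
61: 5657689 = 61·92749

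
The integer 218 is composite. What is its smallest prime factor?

218 is even: 2 divides it.

2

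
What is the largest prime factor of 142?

142 = 2 · 71
71 is prime.
So 142 = 2 · 71; the largest prime factor is 71.

71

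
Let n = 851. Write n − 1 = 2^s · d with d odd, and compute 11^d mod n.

851 − 1 = 850 = 2^1 · 425, so d = 425.
11^1 ≡ 11 (mod 851)
11^2 ≡ 11^2 = 121 ≡ 121 (mod 851)
11^4 ≡ 121^2 = 14641 ≡ 174 (mod 851)
11^8 ≡ 174^2 = 30276 ≡ 491 (mod 851)
11^16 ≡ 491^2 = 241081 ≡ 248 (mod 851)
11^32 ≡ 248^2 = 61504 ≡ 232 (mod 851)
11^64 ≡ 232^2 = 53824 ≡ 211 (mod 851)
11^128 ≡ 211^2 = 44521 ≡ 269 (mod 851)
11^256 ≡ 269^2 = 72361 ≡ 26 (mod 851)
425 = 256 + 128 + 32 + 8 + 1 in binary powers of 2.
So 11^425 ≡ 26 · 269 · 232 · 491 · 11 ≡ 582 (mod 851).
Squaring chain: 582; never reaches −1, so base 11 is a Miller–Rabin witness that 851 is composite.

582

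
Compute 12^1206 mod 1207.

682

12^1 ≡ 12 (mod 1207)
12^2 ≡ 12^2 = 144 ≡ 144 (mod 1207)
12^4 ≡ 144^2 = 20736 ≡ 217 (mod 1207)
12^8 ≡ 217^2 = 47089 ≡ 16 (mod 1207)
12^16 ≡ 16^2 = 256 ≡ 256 (mod 1207)
12^32 ≡ 256^2 = 65536 ≡ 358 (mod 1207)
12^64 ≡ 358^2 = 128164 ≡ 222 (mod 1207)
12^128 ≡ 222^2 = 49284 ≡ 1004 (mod 1207)
12^256 ≡ 1004^2 = 1008016 ≡ 171 (mod 1207)
12^512 ≡ 171^2 = 29241 ≡ 273 (mod 1207)
12^1024 ≡ 273^2 = 74529 ≡ 902 (mod 1207)
1206 = 1024 + 128 + 32 + 16 + 4 + 2 in binary powers of 2.
So 12^1206 ≡ 902 · 1004 · 358 · 256 · 217 · 144 ≡ 682 (mod 1207).
Since 682 ≠ 1, base 12 is a Fermat witness: 1207 is composite.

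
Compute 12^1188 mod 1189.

12^1 ≡ 12 (mod 1189)
12^2 ≡ 12^2 = 144 ≡ 144 (mod 1189)
12^4 ≡ 144^2 = 20736 ≡ 523 (mod 1189)
12^8 ≡ 523^2 = 273529 ≡ 59 (mod 1189)
12^16 ≡ 59^2 = 3481 ≡ 1103 (mod 1189)
12^32 ≡ 1103^2 = 1216609 ≡ 262 (mod 1189)
12^64 ≡ 262^2 = 68644 ≡ 871 (mod 1189)
12^128 ≡ 871^2 = 758641 ≡ 59 (mod 1189)
12^256 ≡ 59^2 = 3481 ≡ 1103 (mod 1189)
12^512 ≡ 1103^2 = 1216609 ≡ 262 (mod 1189)
12^1024 ≡ 262^2 = 68644 ≡ 871 (mod 1189)
1188 = 1024 + 128 + 32 + 4 in binary powers of 2.
So 12^1188 ≡ 871 · 59 · 262 · 523 ≡ 146 (mod 1189).
Since 146 ≠ 1, base 12 is a Fermat witness: 1189 is composite.

146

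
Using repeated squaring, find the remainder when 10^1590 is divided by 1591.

10^1 ≡ 10 (mod 1591)
10^2 ≡ 10^2 = 100 ≡ 100 (mod 1591)
10^4 ≡ 100^2 = 10000 ≡ 454 (mod 1591)
10^8 ≡ 454^2 = 206116 ≡ 877 (mod 1591)
10^16 ≡ 877^2 = 769129 ≡ 676 (mod 1591)
10^32 ≡ 676^2 = 456976 ≡ 359 (mod 1591)
10^64 ≡ 359^2 = 128881 ≡ 10 (mod 1591)
10^128 ≡ 10^2 = 100 ≡ 100 (mod 1591)
10^256 ≡ 100^2 = 10000 ≡ 454 (mod 1591)
10^512 ≡ 454^2 = 206116 ≡ 877 (mod 1591)
10^1024 ≡ 877^2 = 769129 ≡ 676 (mod 1591)
1590 = 1024 + 512 + 32 + 16 + 4 + 2 in binary powers of 2.
So 10^1590 ≡ 676 · 877 · 359 · 676 · 454 · 100 ≡ 704 (mod 1591).
Since 704 ≠ 1, base 10 is a Fermat witness: 1591 is composite.

704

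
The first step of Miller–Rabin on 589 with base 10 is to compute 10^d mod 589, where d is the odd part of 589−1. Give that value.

221

589 − 1 = 588 = 2^2 · 147, so d = 147.
10^1 ≡ 10 (mod 589)
10^2 ≡ 10^2 = 100 ≡ 100 (mod 589)
10^4 ≡ 100^2 = 10000 ≡ 576 (mod 589)
10^8 ≡ 576^2 = 331776 ≡ 169 (mod 589)
10^16 ≡ 169^2 = 28561 ≡ 289 (mod 589)
10^32 ≡ 289^2 = 83521 ≡ 472 (mod 589)
10^64 ≡ 472^2 = 222784 ≡ 142 (mod 589)
10^128 ≡ 142^2 = 20164 ≡ 138 (mod 589)
147 = 128 + 16 + 2 + 1 in binary powers of 2.
So 10^147 ≡ 138 · 289 · 100 · 10 ≡ 221 (mod 589).
Squaring chain: 221 → 543; never reaches −1, so base 10 is a Miller–Rabin witness that 589 is composite.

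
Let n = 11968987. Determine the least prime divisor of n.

89

11968987 is odd.
Digit sum 49, not divisible by 3.
Ends in 7: not divisible by 5.
7: 11968987 = 7·1709855 + 2
11: 11968987 = 11·1088089 + 8
13: 11968987 = 13·920691 + 4
17: 11968987 = 17·704058 + 1
19: 11968987 = 19·629946 + 13
23: 11968987 = 23·520390 + 17
29: 11968987 = 29·412723 + 20
31: 11968987 = 31·386096 + 11
37: 11968987 = 37·323486 + 5
41: 11968987 = 41·291926 + 21
43: 11968987 = 43·278348 + 23
47: 11968987 = 47·254659 + 14
53: 11968987 = 53·225829 + 50
59: 11968987 = 59·202864 + 11
61: 11968987 = 61·196212 + 55
67: 11968987 = 67·178641 + 40
71: 11968987 = 71·168577 + 20
73: 11968987 = 73·163958 + 53
79: 11968987 = 79·151506 + 13
83: 11968987 = 83·144204 + 55
89: 11968987 = 89·134483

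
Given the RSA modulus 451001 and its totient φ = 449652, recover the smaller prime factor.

φ(n) = (p−1)(q−1) = n − (p+q) + 1, so p + q = 451001 − 449652 + 1 = 1350.
p and q are the roots of t² − 1350t + 451001 = 0.
Discriminant: 1350² − 4·451001 = 1822500 − 1804004 = 18496; √18496 = 136.
q = (1350 − 136)/2 = 607, p = (1350 + 136)/2 = 743.
Check: 607 · 743 = 451001.

607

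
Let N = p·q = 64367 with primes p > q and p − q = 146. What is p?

337

Since p = q + 146, we have 64367 = q(q + 146), so q² + 146q − 64367 = 0.
Discriminant: 146² + 4·64367 = 21316 + 257468 = 278784; √278784 = 528.
q = (−146 + 528)/2 = 191, and p = q + 146 = 337.
Check: 191 · 337 = 64367.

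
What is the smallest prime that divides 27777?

3

27777 is odd.
Digit sum 30, divisible by 3.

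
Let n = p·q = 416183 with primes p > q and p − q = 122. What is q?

Since p = q + 122, we have 416183 = q(q + 122), so q² + 122q − 416183 = 0.
Discriminant: 122² + 4·416183 = 14884 + 1664732 = 1679616; √1679616 = 1296.
q = (−122 + 1296)/2 = 587, and p = q + 122 = 709.
Check: 587 · 709 = 416183.

587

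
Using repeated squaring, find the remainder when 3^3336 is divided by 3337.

144

3^1 ≡ 3 (mod 3337)
3^2 ≡ 3^2 = 9 ≡ 9 (mod 3337)
3^4 ≡ 9^2 = 81 ≡ 81 (mod 3337)
3^8 ≡ 81^2 = 6561 ≡ 3224 (mod 3337)
3^16 ≡ 3224^2 = 10394176 ≡ 2758 (mod 3337)
3^32 ≡ 2758^2 = 7606564 ≡ 1541 (mod 3337)
3^64 ≡ 1541^2 = 2374681 ≡ 2074 (mod 3337)
3^128 ≡ 2074^2 = 4301476 ≡ 83 (mod 3337)
3^256 ≡ 83^2 = 6889 ≡ 215 (mod 3337)
3^512 ≡ 215^2 = 46225 ≡ 2844 (mod 3337)
3^1024 ≡ 2844^2 = 8088336 ≡ 2785 (mod 3337)
3^2048 ≡ 2785^2 = 7756225 ≡ 1037 (mod 3337)
3336 = 2048 + 1024 + 256 + 8 in binary powers of 2.
So 3^3336 ≡ 1037 · 2785 · 215 · 3224 ≡ 144 (mod 3337).
Since 144 ≠ 1, base 3 is a Fermat witness: 3337 is composite.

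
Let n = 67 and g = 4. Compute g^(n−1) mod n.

1

4^1 ≡ 4 (mod 67)
4^2 ≡ 4^2 = 16 ≡ 16 (mod 67)
4^4 ≡ 16^2 = 256 ≡ 55 (mod 67)
4^8 ≡ 55^2 = 3025 ≡ 10 (mod 67)
4^16 ≡ 10^2 = 100 ≡ 33 (mod 67)
4^32 ≡ 33^2 = 1089 ≡ 17 (mod 67)
4^64 ≡ 17^2 = 289 ≡ 21 (mod 67)
66 = 64 + 2 in binary powers of 2.
So 4^66 ≡ 21 · 16 ≡ 1 (mod 67).
Since the result is 1, base 4 gives no evidence that 67 is composite.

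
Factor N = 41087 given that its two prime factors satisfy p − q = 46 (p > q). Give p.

Since p = q + 46, we have 41087 = q(q + 46), so q² + 46q − 41087 = 0.
Discriminant: 46² + 4·41087 = 2116 + 164348 = 166464; √166464 = 408.
q = (−46 + 408)/2 = 181, and p = q + 46 = 227.
Check: 181 · 227 = 41087.

227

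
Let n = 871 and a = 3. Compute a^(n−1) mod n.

3^1 ≡ 3 (mod 871)
3^2 ≡ 3^2 = 9 ≡ 9 (mod 871)
3^4 ≡ 9^2 = 81 ≡ 81 (mod 871)
3^8 ≡ 81^2 = 6561 ≡ 464 (mod 871)
3^16 ≡ 464^2 = 215296 ≡ 159 (mod 871)
3^32 ≡ 159^2 = 25281 ≡ 22 (mod 871)
3^64 ≡ 22^2 = 484 ≡ 484 (mod 871)
3^128 ≡ 484^2 = 234256 ≡ 828 (mod 871)
3^256 ≡ 828^2 = 685584 ≡ 107 (mod 871)
3^512 ≡ 107^2 = 11449 ≡ 126 (mod 871)
870 = 512 + 256 + 64 + 32 + 4 + 2 in binary powers of 2.
So 3^870 ≡ 126 · 107 · 484 · 22 · 81 · 9 ≡ 131 (mod 871).
Since 131 ≠ 1, base 3 is a Fermat witness: 871 is composite.

131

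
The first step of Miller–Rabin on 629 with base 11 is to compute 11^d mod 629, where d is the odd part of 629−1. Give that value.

381

629 − 1 = 628 = 2^2 · 157, so d = 157.
11^1 ≡ 11 (mod 629)
11^2 ≡ 11^2 = 121 ≡ 121 (mod 629)
11^4 ≡ 121^2 = 14641 ≡ 174 (mod 629)
11^8 ≡ 174^2 = 30276 ≡ 84 (mod 629)
11^16 ≡ 84^2 = 7056 ≡ 137 (mod 629)
11^32 ≡ 137^2 = 18769 ≡ 528 (mod 629)
11^64 ≡ 528^2 = 278784 ≡ 137 (mod 629)
11^128 ≡ 137^2 = 18769 ≡ 528 (mod 629)
157 = 128 + 16 + 8 + 4 + 1 in binary powers of 2.
So 11^157 ≡ 528 · 137 · 84 · 174 · 11 ≡ 381 (mod 629).
Squaring chain: 381 → 491; never reaches −1, so base 11 is a Miller–Rabin witness that 629 is composite.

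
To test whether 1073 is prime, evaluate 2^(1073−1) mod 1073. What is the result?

2^1 ≡ 2 (mod 1073)
2^2 ≡ 2^2 = 4 ≡ 4 (mod 1073)
2^4 ≡ 4^2 = 16 ≡ 16 (mod 1073)
2^8 ≡ 16^2 = 256 ≡ 256 (mod 1073)
2^16 ≡ 256^2 = 65536 ≡ 83 (mod 1073)
2^32 ≡ 83^2 = 6889 ≡ 451 (mod 1073)
2^64 ≡ 451^2 = 203401 ≡ 604 (mod 1073)
2^128 ≡ 604^2 = 364816 ≡ 1069 (mod 1073)
2^256 ≡ 1069^2 = 1142761 ≡ 16 (mod 1073)
2^512 ≡ 16^2 = 256 ≡ 256 (mod 1073)
2^1024 ≡ 256^2 = 65536 ≡ 83 (mod 1073)
1072 = 1024 + 32 + 16 in binary powers of 2.
So 2^1072 ≡ 83 · 451 · 83 ≡ 604 (mod 1073).
Since 604 ≠ 1, base 2 is a Fermat witness: 1073 is composite.

604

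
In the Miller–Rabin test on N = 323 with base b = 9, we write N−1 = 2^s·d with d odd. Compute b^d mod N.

264

323 − 1 = 322 = 2^1 · 161, so d = 161.
9^1 ≡ 9 (mod 323)
9^2 ≡ 9^2 = 81 ≡ 81 (mod 323)
9^4 ≡ 81^2 = 6561 ≡ 101 (mod 323)
9^8 ≡ 101^2 = 10201 ≡ 188 (mod 323)
9^16 ≡ 188^2 = 35344 ≡ 137 (mod 323)
9^32 ≡ 137^2 = 18769 ≡ 35 (mod 323)
9^64 ≡ 35^2 = 1225 ≡ 256 (mod 323)
9^128 ≡ 256^2 = 65536 ≡ 290 (mod 323)
161 = 128 + 32 + 1 in binary powers of 2.
So 9^161 ≡ 290 · 35 · 9 ≡ 264 (mod 323).
Squaring chain: 264; never reaches −1, so base 9 is a Miller–Rabin witness that 323 is composite.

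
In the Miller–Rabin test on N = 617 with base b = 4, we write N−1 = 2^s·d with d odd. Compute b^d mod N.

617 − 1 = 616 = 2^3 · 77, so d = 77.
4^1 ≡ 4 (mod 617)
4^2 ≡ 4^2 = 16 ≡ 16 (mod 617)
4^4 ≡ 16^2 = 256 ≡ 256 (mod 617)
4^8 ≡ 256^2 = 65536 ≡ 134 (mod 617)
4^16 ≡ 134^2 = 17956 ≡ 63 (mod 617)
4^32 ≡ 63^2 = 3969 ≡ 267 (mod 617)
4^64 ≡ 267^2 = 71289 ≡ 334 (mod 617)
77 = 64 + 8 + 4 + 1 in binary powers of 2.
So 4^77 ≡ 334 · 134 · 256 · 4 ≡ 1 (mod 617).
Since 4^d ≡ 1 (mod 617), base 4 does not prove 617 composite.

1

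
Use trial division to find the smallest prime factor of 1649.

1649 is odd.
Digit sum 20, not divisible by 3.
Ends in 9: not divisible by 5.
7: 1649 = 7·235 + 4
11: 1649 = 11·149 + 10
13: 1649 = 13·126 + 11
17: 1649 = 17·97

17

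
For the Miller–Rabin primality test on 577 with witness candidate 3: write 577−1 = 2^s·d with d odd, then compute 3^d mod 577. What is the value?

577 − 1 = 576 = 2^6 · 9, so d = 9.
3^1 ≡ 3 (mod 577)
3^2 ≡ 3^2 = 9 ≡ 9 (mod 577)
3^4 ≡ 9^2 = 81 ≡ 81 (mod 577)
3^8 ≡ 81^2 = 6561 ≡ 214 (mod 577)
9 = 8 + 1 in binary powers of 2.
So 3^9 ≡ 214 · 3 ≡ 65 (mod 577).
Squaring chain: 65 → 186 → 553 → 576 → 1 → 1; reaches −1, so base 3 does not prove 577 composite.

65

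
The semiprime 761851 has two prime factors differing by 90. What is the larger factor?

Since p = q + 90, we have 761851 = q(q + 90), so q² + 90q − 761851 = 0.
Discriminant: 90² + 4·761851 = 8100 + 3047404 = 3055504; √3055504 = 1748.
q = (−90 + 1748)/2 = 829, and p = q + 90 = 919.
Check: 829 · 919 = 761851.

919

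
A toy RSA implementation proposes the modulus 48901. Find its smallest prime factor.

79

48901 is odd.
Digit sum 22, not divisible by 3.
Ends in 1: not divisible by 5.
7: 48901 = 7·6985 + 6
11: 48901 = 11·4445 + 6
13: 48901 = 13·3761 + 8
17: 48901 = 17·2876 + 9
19: 48901 = 19·2573 + 14
23: 48901 = 23·2126 + 3
29: 48901 = 29·1686 + 7
31: 48901 = 31·1577 + 14
37: 48901 = 37·1321 + 24
41: 48901 = 41·1192 + 29
43: 48901 = 43·1137 + 10
47: 48901 = 47·1040 + 21
53: 48901 = 53·922 + 35
59: 48901 = 59·828 + 49
61: 48901 = 61·801 + 40
67: 48901 = 67·729 + 58
71: 48901 = 71·688 + 53
73: 48901 = 73·669 + 64
79: 48901 = 79·619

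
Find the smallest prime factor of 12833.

41

12833 is odd.
Digit sum 17, not divisible by 3.
Ends in 3: not divisible by 5.
7: 12833 = 7·1833 + 2
11: 12833 = 11·1166 + 7
13: 12833 = 13·987 + 2
17: 12833 = 17·754 + 15
19: 12833 = 19·675 + 8
23: 12833 = 23·557 + 22
29: 12833 = 29·442 + 15
31: 12833 = 31·413 + 30
37: 12833 = 37·346 + 31
41: 12833 = 41·313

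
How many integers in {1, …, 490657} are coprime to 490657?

468864

Factor: 490657 = 37 · 89 · 149.
φ(490657) = (37−1) · (89−1) · (149−1) = 36 · 88 · 148 = 468864.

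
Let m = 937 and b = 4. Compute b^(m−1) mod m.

4^1 ≡ 4 (mod 937)
4^2 ≡ 4^2 = 16 ≡ 16 (mod 937)
4^4 ≡ 16^2 = 256 ≡ 256 (mod 937)
4^8 ≡ 256^2 = 65536 ≡ 883 (mod 937)
4^16 ≡ 883^2 = 779689 ≡ 105 (mod 937)
4^32 ≡ 105^2 = 11025 ≡ 718 (mod 937)
4^64 ≡ 718^2 = 515524 ≡ 174 (mod 937)
4^128 ≡ 174^2 = 30276 ≡ 292 (mod 937)
4^256 ≡ 292^2 = 85264 ≡ 934 (mod 937)
4^512 ≡ 934^2 = 872356 ≡ 9 (mod 937)
936 = 512 + 256 + 128 + 32 + 8 in binary powers of 2.
So 4^936 ≡ 9 · 934 · 292 · 718 · 883 ≡ 1 (mod 937).
Since the result is 1, base 4 gives no evidence that 937 is composite.

1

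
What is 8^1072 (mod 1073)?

8^1 ≡ 8 (mod 1073)
8^2 ≡ 8^2 = 64 ≡ 64 (mod 1073)
8^4 ≡ 64^2 = 4096 ≡ 877 (mod 1073)
8^8 ≡ 877^2 = 769129 ≡ 861 (mod 1073)
8^16 ≡ 861^2 = 741321 ≡ 951 (mod 1073)
8^32 ≡ 951^2 = 904401 ≡ 935 (mod 1073)
8^64 ≡ 935^2 = 874225 ≡ 803 (mod 1073)
8^128 ≡ 803^2 = 644809 ≡ 1009 (mod 1073)
8^256 ≡ 1009^2 = 1018081 ≡ 877 (mod 1073)
8^512 ≡ 877^2 = 769129 ≡ 861 (mod 1073)
8^1024 ≡ 861^2 = 741321 ≡ 951 (mod 1073)
1072 = 1024 + 32 + 16 in binary powers of 2.
So 8^1072 ≡ 951 · 935 · 951 ≡ 803 (mod 1073).
Since 803 ≠ 1, base 8 is a Fermat witness: 1073 is composite.

803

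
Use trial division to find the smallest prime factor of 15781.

15781 is odd.
Digit sum 22, not divisible by 3.
Ends in 1: not divisible by 5.
7: 15781 = 7·2254 + 3
11: 15781 = 11·1434 + 7
13: 15781 = 13·1213 + 12
17: 15781 = 17·928 + 5
19: 15781 = 19·830 + 11
23: 15781 = 23·686 + 3
29: 15781 = 29·544 + 5
31: 15781 = 31·509 + 2
37: 15781 = 37·426 + 19
41: 15781 = 41·384 + 37
43: 15781 = 43·367

43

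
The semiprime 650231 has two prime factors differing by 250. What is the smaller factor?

691

Since p = q + 250, we have 650231 = q(q + 250), so q² + 250q − 650231 = 0.
Discriminant: 250² + 4·650231 = 62500 + 2600924 = 2663424; √2663424 = 1632.
q = (−250 + 1632)/2 = 691, and p = q + 250 = 941.
Check: 691 · 941 = 650231.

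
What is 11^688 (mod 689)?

289

11^1 ≡ 11 (mod 689)
11^2 ≡ 11^2 = 121 ≡ 121 (mod 689)
11^4 ≡ 121^2 = 14641 ≡ 172 (mod 689)
11^8 ≡ 172^2 = 29584 ≡ 646 (mod 689)
11^16 ≡ 646^2 = 417316 ≡ 471 (mod 689)
11^32 ≡ 471^2 = 221841 ≡ 672 (mod 689)
11^64 ≡ 672^2 = 451584 ≡ 289 (mod 689)
11^128 ≡ 289^2 = 83521 ≡ 152 (mod 689)
11^256 ≡ 152^2 = 23104 ≡ 367 (mod 689)
11^512 ≡ 367^2 = 134689 ≡ 334 (mod 689)
688 = 512 + 128 + 32 + 16 in binary powers of 2.
So 11^688 ≡ 334 · 152 · 672 · 471 ≡ 289 (mod 689).
Since 289 ≠ 1, base 11 is a Fermat witness: 689 is composite.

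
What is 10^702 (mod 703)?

10^1 ≡ 10 (mod 703)
10^2 ≡ 10^2 = 100 ≡ 100 (mod 703)
10^4 ≡ 100^2 = 10000 ≡ 158 (mod 703)
10^8 ≡ 158^2 = 24964 ≡ 359 (mod 703)
10^16 ≡ 359^2 = 128881 ≡ 232 (mod 703)
10^32 ≡ 232^2 = 53824 ≡ 396 (mod 703)
10^64 ≡ 396^2 = 156816 ≡ 47 (mod 703)
10^128 ≡ 47^2 = 2209 ≡ 100 (mod 703)
10^256 ≡ 100^2 = 10000 ≡ 158 (mod 703)
10^512 ≡ 158^2 = 24964 ≡ 359 (mod 703)
702 = 512 + 128 + 32 + 16 + 8 + 4 + 2 in binary powers of 2.
So 10^702 ≡ 359 · 100 · 396 · 232 · 359 · 158 · 100 ≡ 1 (mod 703).
Since the result is 1, base 10 gives no evidence that 703 is composite.

1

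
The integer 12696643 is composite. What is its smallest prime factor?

12696643 is odd.
Digit sum 37, not divisible by 3.
Ends in 3: not divisible by 5.
7: 12696643 = 7·1813806 + 1
11: 12696643 = 11·1154240 + 3
13: 12696643 = 13·976664 + 11
17: 12696643 = 17·746861 + 6
19: 12696643 = 19·668244 + 7
23: 12696643 = 23·552027 + 22
29: 12696643 = 29·437815 + 8
31: 12696643 = 31·409569 + 4
37: 12696643 = 37·343152 + 19
41: 12696643 = 41·309674 + 9
43: 12696643 = 43·295270 + 33
47: 12696643 = 47·270141 + 16
53: 12696643 = 53·239559 + 16
59: 12696643 = 59·215197 + 20
61: 12696643 = 61·208141 + 42
67: 12696643 = 67·189502 + 9
71: 12696643 = 71·178825 + 68
73: 12696643 = 73·173926 + 45
79: 12696643 = 79·160717

79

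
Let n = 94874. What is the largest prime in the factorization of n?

89

94874 = 2 · 47437
47437 = 13 · 3649
3649 = 41 · 89
89 is prime.
So 94874 = 2 · 13 · 41 · 89; the largest prime factor is 89.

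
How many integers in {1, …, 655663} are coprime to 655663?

Factor: 655663 = 53 · 89 · 139.
φ(655663) = (53−1) · (89−1) · (139−1) = 52 · 88 · 138 = 631488.

631488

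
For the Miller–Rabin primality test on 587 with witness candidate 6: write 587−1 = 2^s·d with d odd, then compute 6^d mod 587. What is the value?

587 − 1 = 586 = 2^1 · 293, so d = 293.
6^1 ≡ 6 (mod 587)
6^2 ≡ 6^2 = 36 ≡ 36 (mod 587)
6^4 ≡ 36^2 = 1296 ≡ 122 (mod 587)
6^8 ≡ 122^2 = 14884 ≡ 209 (mod 587)
6^16 ≡ 209^2 = 43681 ≡ 243 (mod 587)
6^32 ≡ 243^2 = 59049 ≡ 349 (mod 587)
6^64 ≡ 349^2 = 121801 ≡ 292 (mod 587)
6^128 ≡ 292^2 = 85264 ≡ 149 (mod 587)
6^256 ≡ 149^2 = 22201 ≡ 482 (mod 587)
293 = 256 + 32 + 4 + 1 in binary powers of 2.
So 6^293 ≡ 482 · 349 · 122 · 6 ≡ 586 (mod 587).
Since 6^d ≡ 586 (mod 587), base 6 does not prove 587 composite.

586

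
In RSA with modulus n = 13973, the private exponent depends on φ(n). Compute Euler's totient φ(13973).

13728

Factor: 13973 = 89 · 157.
φ(13973) = (89−1) · (157−1) = 88 · 156 = 13728.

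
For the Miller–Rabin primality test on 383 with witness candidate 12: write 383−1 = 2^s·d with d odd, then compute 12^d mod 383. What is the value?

1

383 − 1 = 382 = 2^1 · 191, so d = 191.
12^1 ≡ 12 (mod 383)
12^2 ≡ 12^2 = 144 ≡ 144 (mod 383)
12^4 ≡ 144^2 = 20736 ≡ 54 (mod 383)
12^8 ≡ 54^2 = 2916 ≡ 235 (mod 383)
12^16 ≡ 235^2 = 55225 ≡ 73 (mod 383)
12^32 ≡ 73^2 = 5329 ≡ 350 (mod 383)
12^64 ≡ 350^2 = 122500 ≡ 323 (mod 383)
12^128 ≡ 323^2 = 104329 ≡ 153 (mod 383)
191 = 128 + 32 + 16 + 8 + 4 + 2 + 1 in binary powers of 2.
So 12^191 ≡ 153 · 350 · 73 · 235 · 54 · 144 · 12 ≡ 1 (mod 383).
Since 12^d ≡ 1 (mod 383), base 12 does not prove 383 composite.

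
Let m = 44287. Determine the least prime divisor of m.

67

44287 is odd.
Digit sum 25, not divisible by 3.
Ends in 7: not divisible by 5.
7: 44287 = 7·6326 + 5
11: 44287 = 11·4026 + 1
13: 44287 = 13·3406 + 9
17: 44287 = 17·2605 + 2
19: 44287 = 19·2330 + 17
23: 44287 = 23·1925 + 12
29: 44287 = 29·1527 + 4
31: 44287 = 31·1428 + 19
37: 44287 = 37·1196 + 35
41: 44287 = 41·1080 + 7
43: 44287 = 43·1029 + 40
47: 44287 = 47·942 + 13
53: 44287 = 53·835 + 32
59: 44287 = 59·750 + 37
61: 44287 = 61·726 + 1
67: 44287 = 67·661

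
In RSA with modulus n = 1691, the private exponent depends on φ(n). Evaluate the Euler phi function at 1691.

Factor: 1691 = 19 · 89.
φ(1691) = (19−1) · (89−1) = 18 · 88 = 1584.

1584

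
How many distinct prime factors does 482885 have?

482885 = 5 · 96577
96577 = 13 · 7429
7429 = 17 · 437
437 = 19 · 23
482885 = 5 · 13 · 17 · 19 · 23, which has 5 distinct prime factors.

5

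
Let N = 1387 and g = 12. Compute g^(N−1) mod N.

875

12^1 ≡ 12 (mod 1387)
12^2 ≡ 12^2 = 144 ≡ 144 (mod 1387)
12^4 ≡ 144^2 = 20736 ≡ 1318 (mod 1387)
12^8 ≡ 1318^2 = 1737124 ≡ 600 (mod 1387)
12^16 ≡ 600^2 = 360000 ≡ 767 (mod 1387)
12^32 ≡ 767^2 = 588289 ≡ 201 (mod 1387)
12^64 ≡ 201^2 = 40401 ≡ 178 (mod 1387)
12^128 ≡ 178^2 = 31684 ≡ 1170 (mod 1387)
12^256 ≡ 1170^2 = 1368900 ≡ 1318 (mod 1387)
12^512 ≡ 1318^2 = 1737124 ≡ 600 (mod 1387)
12^1024 ≡ 600^2 = 360000 ≡ 767 (mod 1387)
1386 = 1024 + 256 + 64 + 32 + 8 + 2 in binary powers of 2.
So 12^1386 ≡ 767 · 1318 · 178 · 201 · 600 · 144 ≡ 875 (mod 1387).
Since 875 ≠ 1, base 12 is a Fermat witness: 1387 is composite.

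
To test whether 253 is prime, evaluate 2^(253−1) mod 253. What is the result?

2^1 ≡ 2 (mod 253)
2^2 ≡ 2^2 = 4 ≡ 4 (mod 253)
2^4 ≡ 4^2 = 16 ≡ 16 (mod 253)
2^8 ≡ 16^2 = 256 ≡ 3 (mod 253)
2^16 ≡ 3^2 = 9 ≡ 9 (mod 253)
2^32 ≡ 9^2 = 81 ≡ 81 (mod 253)
2^64 ≡ 81^2 = 6561 ≡ 236 (mod 253)
2^128 ≡ 236^2 = 55696 ≡ 36 (mod 253)
252 = 128 + 64 + 32 + 16 + 8 + 4 in binary powers of 2.
So 2^252 ≡ 36 · 236 · 81 · 9 · 3 · 16 ≡ 81 (mod 253).
Since 81 ≠ 1, base 2 is a Fermat witness: 253 is composite.

81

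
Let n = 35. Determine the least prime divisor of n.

5

35 is odd.
Digit sum 8, not divisible by 3.
Ends in 5: divisible by 5.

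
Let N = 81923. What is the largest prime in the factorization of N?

79

81923 = 17 · 4819
4819 = 61 · 79
79 is prime.
So 81923 = 17 · 61 · 79; the largest prime factor is 79.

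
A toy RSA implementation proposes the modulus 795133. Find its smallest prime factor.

795133 is odd.
Digit sum 28, not divisible by 3.
Ends in 3: not divisible by 5.
7: 795133 = 7·113590 + 3
11: 795133 = 11·72284 + 9
13: 795133 = 13·61164 + 1
17: 795133 = 17·46772 + 9
19: 795133 = 19·41849 + 2
23: 795133 = 23·34571

23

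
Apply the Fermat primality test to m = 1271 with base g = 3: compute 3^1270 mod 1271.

893

3^1 ≡ 3 (mod 1271)
3^2 ≡ 3^2 = 9 ≡ 9 (mod 1271)
3^4 ≡ 9^2 = 81 ≡ 81 (mod 1271)
3^8 ≡ 81^2 = 6561 ≡ 206 (mod 1271)
3^16 ≡ 206^2 = 42436 ≡ 493 (mod 1271)
3^32 ≡ 493^2 = 243049 ≡ 288 (mod 1271)
3^64 ≡ 288^2 = 82944 ≡ 329 (mod 1271)
3^128 ≡ 329^2 = 108241 ≡ 206 (mod 1271)
3^256 ≡ 206^2 = 42436 ≡ 493 (mod 1271)
3^512 ≡ 493^2 = 243049 ≡ 288 (mod 1271)
3^1024 ≡ 288^2 = 82944 ≡ 329 (mod 1271)
1270 = 1024 + 128 + 64 + 32 + 16 + 4 + 2 in binary powers of 2.
So 3^1270 ≡ 329 · 206 · 329 · 288 · 493 · 81 · 9 ≡ 893 (mod 1271).
Since 893 ≠ 1, base 3 is a Fermat witness: 1271 is composite.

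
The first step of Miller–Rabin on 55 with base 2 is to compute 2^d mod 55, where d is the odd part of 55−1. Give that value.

55 − 1 = 54 = 2^1 · 27, so d = 27.
2^1 ≡ 2 (mod 55)
2^2 ≡ 2^2 = 4 ≡ 4 (mod 55)
2^4 ≡ 4^2 = 16 ≡ 16 (mod 55)
2^8 ≡ 16^2 = 256 ≡ 36 (mod 55)
2^16 ≡ 36^2 = 1296 ≡ 31 (mod 55)
27 = 16 + 8 + 2 + 1 in binary powers of 2.
So 2^27 ≡ 31 · 36 · 4 · 2 ≡ 18 (mod 55).
Squaring chain: 18; never reaches −1, so base 2 is a Miller–Rabin witness that 55 is composite.

18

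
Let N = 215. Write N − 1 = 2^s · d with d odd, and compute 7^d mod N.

215 − 1 = 214 = 2^1 · 107, so d = 107.
7^1 ≡ 7 (mod 215)
7^2 ≡ 7^2 = 49 ≡ 49 (mod 215)
7^4 ≡ 49^2 = 2401 ≡ 36 (mod 215)
7^8 ≡ 36^2 = 1296 ≡ 6 (mod 215)
7^16 ≡ 6^2 = 36 ≡ 36 (mod 215)
7^32 ≡ 36^2 = 1296 ≡ 6 (mod 215)
7^64 ≡ 6^2 = 36 ≡ 36 (mod 215)
107 = 64 + 32 + 8 + 2 + 1 in binary powers of 2.
So 7^107 ≡ 36 · 6 · 6 · 49 · 7 ≡ 123 (mod 215).
Squaring chain: 123; never reaches −1, so base 7 is a Miller–Rabin witness that 215 is composite.

123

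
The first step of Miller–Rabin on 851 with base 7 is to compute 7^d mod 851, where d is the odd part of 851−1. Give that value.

851 − 1 = 850 = 2^1 · 425, so d = 425.
7^1 ≡ 7 (mod 851)
7^2 ≡ 7^2 = 49 ≡ 49 (mod 851)
7^4 ≡ 49^2 = 2401 ≡ 699 (mod 851)
7^8 ≡ 699^2 = 488601 ≡ 127 (mod 851)
7^16 ≡ 127^2 = 16129 ≡ 811 (mod 851)
7^32 ≡ 811^2 = 657721 ≡ 749 (mod 851)
7^64 ≡ 749^2 = 561001 ≡ 192 (mod 851)
7^128 ≡ 192^2 = 36864 ≡ 271 (mod 851)
7^256 ≡ 271^2 = 73441 ≡ 255 (mod 851)
425 = 256 + 128 + 32 + 8 + 1 in binary powers of 2.
So 7^425 ≡ 255 · 271 · 749 · 127 · 7 ≡ 419 (mod 851).
Squaring chain: 419; never reaches −1, so base 7 is a Miller–Rabin witness that 851 is composite.

419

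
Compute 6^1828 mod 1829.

6^1 ≡ 6 (mod 1829)
6^2 ≡ 6^2 = 36 ≡ 36 (mod 1829)
6^4 ≡ 36^2 = 1296 ≡ 1296 (mod 1829)
6^8 ≡ 1296^2 = 1679616 ≡ 594 (mod 1829)
6^16 ≡ 594^2 = 352836 ≡ 1668 (mod 1829)
6^32 ≡ 1668^2 = 2782224 ≡ 315 (mod 1829)
6^64 ≡ 315^2 = 99225 ≡ 459 (mod 1829)
6^128 ≡ 459^2 = 210681 ≡ 346 (mod 1829)
6^256 ≡ 346^2 = 119716 ≡ 831 (mod 1829)
6^512 ≡ 831^2 = 690561 ≡ 1028 (mod 1829)
6^1024 ≡ 1028^2 = 1056784 ≡ 1451 (mod 1829)
1828 = 1024 + 512 + 256 + 32 + 4 in binary powers of 2.
So 6^1828 ≡ 1451 · 1028 · 831 · 315 · 1296 ≡ 1823 (mod 1829).
Since 1823 ≠ 1, base 6 is a Fermat witness: 1829 is composite.

1823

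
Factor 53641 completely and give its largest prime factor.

53641 = 7 · 7663
7663 = 79 · 97
97 is prime.
So 53641 = 7 · 79 · 97; the largest prime factor is 97.

97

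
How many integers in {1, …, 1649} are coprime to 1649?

1536

Factor: 1649 = 17 · 97.
φ(1649) = (17−1) · (97−1) = 16 · 96 = 1536.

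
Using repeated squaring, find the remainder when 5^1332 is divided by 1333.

5^1 ≡ 5 (mod 1333)
5^2 ≡ 5^2 = 25 ≡ 25 (mod 1333)
5^4 ≡ 25^2 = 625 ≡ 625 (mod 1333)
5^8 ≡ 625^2 = 390625 ≡ 56 (mod 1333)
5^16 ≡ 56^2 = 3136 ≡ 470 (mod 1333)
5^32 ≡ 470^2 = 220900 ≡ 955 (mod 1333)
5^64 ≡ 955^2 = 912025 ≡ 253 (mod 1333)
5^128 ≡ 253^2 = 64009 ≡ 25 (mod 1333)
5^256 ≡ 25^2 = 625 ≡ 625 (mod 1333)
5^512 ≡ 625^2 = 390625 ≡ 56 (mod 1333)
5^1024 ≡ 56^2 = 3136 ≡ 470 (mod 1333)
1332 = 1024 + 256 + 32 + 16 + 4 in binary powers of 2.
So 5^1332 ≡ 470 · 625 · 955 · 470 · 625 ≡ 838 (mod 1333).
Since 838 ≠ 1, base 5 is a Fermat witness: 1333 is composite.

838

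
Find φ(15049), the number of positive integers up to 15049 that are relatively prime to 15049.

14800

Factor: 15049 = 101 · 149.
φ(15049) = (101−1) · (149−1) = 100 · 148 = 14800.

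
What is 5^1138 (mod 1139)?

1096

5^1 ≡ 5 (mod 1139)
5^2 ≡ 5^2 = 25 ≡ 25 (mod 1139)
5^4 ≡ 25^2 = 625 ≡ 625 (mod 1139)
5^8 ≡ 625^2 = 390625 ≡ 1087 (mod 1139)
5^16 ≡ 1087^2 = 1181569 ≡ 426 (mod 1139)
5^32 ≡ 426^2 = 181476 ≡ 375 (mod 1139)
5^64 ≡ 375^2 = 140625 ≡ 528 (mod 1139)
5^128 ≡ 528^2 = 278784 ≡ 868 (mod 1139)
5^256 ≡ 868^2 = 753424 ≡ 545 (mod 1139)
5^512 ≡ 545^2 = 297025 ≡ 885 (mod 1139)
5^1024 ≡ 885^2 = 783225 ≡ 732 (mod 1139)
1138 = 1024 + 64 + 32 + 16 + 2 in binary powers of 2.
So 5^1138 ≡ 732 · 528 · 375 · 426 · 25 ≡ 1096 (mod 1139).
Since 1096 ≠ 1, base 5 is a Fermat witness: 1139 is composite.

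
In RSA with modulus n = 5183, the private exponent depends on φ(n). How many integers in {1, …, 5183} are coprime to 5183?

5040

Factor: 5183 = 71 · 73.
φ(5183) = (71−1) · (73−1) = 70 · 72 = 5040.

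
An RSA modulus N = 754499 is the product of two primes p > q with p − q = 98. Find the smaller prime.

821

Since p = q + 98, we have 754499 = q(q + 98), so q² + 98q − 754499 = 0.
Discriminant: 98² + 4·754499 = 9604 + 3017996 = 3027600; √3027600 = 1740.
q = (−98 + 1740)/2 = 821, and p = q + 98 = 919.
Check: 821 · 919 = 754499.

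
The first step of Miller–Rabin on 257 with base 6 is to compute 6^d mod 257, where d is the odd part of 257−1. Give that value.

6

257 − 1 = 256 = 2^8 · 1, so d = 1.
6^1 ≡ 6 (mod 257)
1 = 1 in binary powers of 2.
So 6^1 ≡ 6 ≡ 6 (mod 257).
Squaring chain: 6 → 36 → 11 → 121 → 249 → 64 → 241 → 256; reaches −1, so base 6 does not prove 257 composite.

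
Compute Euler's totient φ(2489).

2340

Factor: 2489 = 19 · 131.
φ(2489) = (19−1) · (131−1) = 18 · 130 = 2340.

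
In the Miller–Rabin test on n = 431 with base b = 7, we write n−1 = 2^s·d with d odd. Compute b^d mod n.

430

431 − 1 = 430 = 2^1 · 215, so d = 215.
7^1 ≡ 7 (mod 431)
7^2 ≡ 7^2 = 49 ≡ 49 (mod 431)
7^4 ≡ 49^2 = 2401 ≡ 246 (mod 431)
7^8 ≡ 246^2 = 60516 ≡ 176 (mod 431)
7^16 ≡ 176^2 = 30976 ≡ 375 (mod 431)
7^32 ≡ 375^2 = 140625 ≡ 119 (mod 431)
7^64 ≡ 119^2 = 14161 ≡ 369 (mod 431)
7^128 ≡ 369^2 = 136161 ≡ 396 (mod 431)
215 = 128 + 64 + 16 + 4 + 2 + 1 in binary powers of 2.
So 7^215 ≡ 396 · 369 · 375 · 246 · 49 · 7 ≡ 430 (mod 431).
Since 7^d ≡ 430 (mod 431), base 7 does not prove 431 composite.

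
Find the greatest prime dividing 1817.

1817 = 23 · 79
79 is prime.
So 1817 = 23 · 79; the largest prime factor is 79.

79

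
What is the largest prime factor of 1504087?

59

1504087 = 13 · 115699
115699 = 37 · 3127
3127 = 53 · 59
59 is prime.
So 1504087 = 13 · 37 · 53 · 59; the largest prime factor is 59.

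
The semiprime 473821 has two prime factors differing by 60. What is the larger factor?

719

Since p = q + 60, we have 473821 = q(q + 60), so q² + 60q − 473821 = 0.
Discriminant: 60² + 4·473821 = 3600 + 1895284 = 1898884; √1898884 = 1378.
q = (−60 + 1378)/2 = 659, and p = q + 60 = 719.
Check: 659 · 719 = 473821.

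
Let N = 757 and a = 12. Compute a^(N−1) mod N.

1

12^1 ≡ 12 (mod 757)
12^2 ≡ 12^2 = 144 ≡ 144 (mod 757)
12^4 ≡ 144^2 = 20736 ≡ 297 (mod 757)
12^8 ≡ 297^2 = 88209 ≡ 397 (mod 757)
12^16 ≡ 397^2 = 157609 ≡ 153 (mod 757)
12^32 ≡ 153^2 = 23409 ≡ 699 (mod 757)
12^64 ≡ 699^2 = 488601 ≡ 336 (mod 757)
12^128 ≡ 336^2 = 112896 ≡ 103 (mod 757)
12^256 ≡ 103^2 = 10609 ≡ 11 (mod 757)
12^512 ≡ 11^2 = 121 ≡ 121 (mod 757)
756 = 512 + 128 + 64 + 32 + 16 + 4 in binary powers of 2.
So 12^756 ≡ 121 · 103 · 336 · 699 · 153 · 297 ≡ 1 (mod 757).
Since the result is 1, base 12 gives no evidence that 757 is composite.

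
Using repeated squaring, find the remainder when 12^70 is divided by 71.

1

12^1 ≡ 12 (mod 71)
12^2 ≡ 12^2 = 144 ≡ 2 (mod 71)
12^4 ≡ 2^2 = 4 ≡ 4 (mod 71)
12^8 ≡ 4^2 = 16 ≡ 16 (mod 71)
12^16 ≡ 16^2 = 256 ≡ 43 (mod 71)
12^32 ≡ 43^2 = 1849 ≡ 3 (mod 71)
12^64 ≡ 3^2 = 9 ≡ 9 (mod 71)
70 = 64 + 4 + 2 in binary powers of 2.
So 12^70 ≡ 9 · 4 · 2 ≡ 1 (mod 71).
Since the result is 1, base 12 gives no evidence that 71 is composite.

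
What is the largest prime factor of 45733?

83

45733 = 19 · 2407
2407 = 29 · 83
83 is prime.
So 45733 = 19 · 29 · 83; the largest prime factor is 83.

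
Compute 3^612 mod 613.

1

3^1 ≡ 3 (mod 613)
3^2 ≡ 3^2 = 9 ≡ 9 (mod 613)
3^4 ≡ 9^2 = 81 ≡ 81 (mod 613)
3^8 ≡ 81^2 = 6561 ≡ 431 (mod 613)
3^16 ≡ 431^2 = 185761 ≡ 22 (mod 613)
3^32 ≡ 22^2 = 484 ≡ 484 (mod 613)
3^64 ≡ 484^2 = 234256 ≡ 90 (mod 613)
3^128 ≡ 90^2 = 8100 ≡ 131 (mod 613)
3^256 ≡ 131^2 = 17161 ≡ 610 (mod 613)
3^512 ≡ 610^2 = 372100 ≡ 9 (mod 613)
612 = 512 + 64 + 32 + 4 in binary powers of 2.
So 3^612 ≡ 9 · 90 · 484 · 81 ≡ 1 (mod 613).
Since the result is 1, base 3 gives no evidence that 613 is composite.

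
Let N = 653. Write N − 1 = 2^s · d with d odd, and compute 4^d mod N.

653 − 1 = 652 = 2^2 · 163, so d = 163.
4^1 ≡ 4 (mod 653)
4^2 ≡ 4^2 = 16 ≡ 16 (mod 653)
4^4 ≡ 16^2 = 256 ≡ 256 (mod 653)
4^8 ≡ 256^2 = 65536 ≡ 236 (mod 653)
4^16 ≡ 236^2 = 55696 ≡ 191 (mod 653)
4^32 ≡ 191^2 = 36481 ≡ 566 (mod 653)
4^64 ≡ 566^2 = 320356 ≡ 386 (mod 653)
4^128 ≡ 386^2 = 148996 ≡ 112 (mod 653)
163 = 128 + 32 + 2 + 1 in binary powers of 2.
So 4^163 ≡ 112 · 566 · 16 · 4 ≡ 652 (mod 653).
Since 4^d ≡ 652 (mod 653), base 4 does not prove 653 composite.

652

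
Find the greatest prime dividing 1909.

83

1909 = 23 · 83
83 is prime.
So 1909 = 23 · 83; the largest prime factor is 83.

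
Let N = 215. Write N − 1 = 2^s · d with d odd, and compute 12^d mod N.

215 − 1 = 214 = 2^1 · 107, so d = 107.
12^1 ≡ 12 (mod 215)
12^2 ≡ 12^2 = 144 ≡ 144 (mod 215)
12^4 ≡ 144^2 = 20736 ≡ 96 (mod 215)
12^8 ≡ 96^2 = 9216 ≡ 186 (mod 215)
12^16 ≡ 186^2 = 34596 ≡ 196 (mod 215)
12^32 ≡ 196^2 = 38416 ≡ 146 (mod 215)
12^64 ≡ 146^2 = 21316 ≡ 31 (mod 215)
107 = 64 + 32 + 8 + 2 + 1 in binary powers of 2.
So 12^107 ≡ 31 · 146 · 186 · 144 · 12 ≡ 28 (mod 215).
Squaring chain: 28; never reaches −1, so base 12 is a Miller–Rabin witness that 215 is composite.

28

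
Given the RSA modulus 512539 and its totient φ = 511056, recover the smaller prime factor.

φ(n) = (p−1)(q−1) = n − (p+q) + 1, so p + q = 512539 − 511056 + 1 = 1484.
p and q are the roots of t² − 1484t + 512539 = 0.
Discriminant: 1484² − 4·512539 = 2202256 − 2050156 = 152100; √152100 = 390.
q = (1484 − 390)/2 = 547, p = (1484 + 390)/2 = 937.
Check: 547 · 937 = 512539.

547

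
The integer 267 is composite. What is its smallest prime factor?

3

267 is odd.
Digit sum 15, divisible by 3.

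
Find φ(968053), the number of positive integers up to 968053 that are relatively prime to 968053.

Factor: 968053 = 73 · 89 · 149.
φ(968053) = (73−1) · (89−1) · (149−1) = 72 · 88 · 148 = 937728.

937728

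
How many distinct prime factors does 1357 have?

2

1357 = 23 · 59
1357 = 23 · 59, which has 2 distinct prime factors.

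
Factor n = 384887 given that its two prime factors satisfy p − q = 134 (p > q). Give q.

557

Since p = q + 134, we have 384887 = q(q + 134), so q² + 134q − 384887 = 0.
Discriminant: 134² + 4·384887 = 17956 + 1539548 = 1557504; √1557504 = 1248.
q = (−134 + 1248)/2 = 557, and p = q + 134 = 691.
Check: 557 · 691 = 384887.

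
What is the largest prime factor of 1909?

83

1909 = 23 · 83
83 is prime.
So 1909 = 23 · 83; the largest prime factor is 83.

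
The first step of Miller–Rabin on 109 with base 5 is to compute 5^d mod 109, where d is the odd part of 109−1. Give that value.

1

109 − 1 = 108 = 2^2 · 27, so d = 27.
5^1 ≡ 5 (mod 109)
5^2 ≡ 5^2 = 25 ≡ 25 (mod 109)
5^4 ≡ 25^2 = 625 ≡ 80 (mod 109)
5^8 ≡ 80^2 = 6400 ≡ 78 (mod 109)
5^16 ≡ 78^2 = 6084 ≡ 89 (mod 109)
27 = 16 + 8 + 2 + 1 in binary powers of 2.
So 5^27 ≡ 89 · 78 · 25 · 5 ≡ 1 (mod 109).
Since 5^d ≡ 1 (mod 109), base 5 does not prove 109 composite.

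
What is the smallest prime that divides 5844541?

89

5844541 is odd.
Digit sum 31, not divisible by 3.
Ends in 1: not divisible by 5.
7: 5844541 = 7·834934 + 3
11: 5844541 = 11·531321 + 10
13: 5844541 = 13·449580 + 1
17: 5844541 = 17·343796 + 9
19: 5844541 = 19·307607 + 8
23: 5844541 = 23·254110 + 11
29: 5844541 = 29·201535 + 26
31: 5844541 = 31·188533 + 18
37: 5844541 = 37·157960 + 21
41: 5844541 = 41·142549 + 32
43: 5844541 = 43·135919 + 24
47: 5844541 = 47·124351 + 44
53: 5844541 = 53·110274 + 19
59: 5844541 = 59·99060 + 1
61: 5844541 = 61·95812 + 9
67: 5844541 = 67·87231 + 64
71: 5844541 = 71·82317 + 34
73: 5844541 = 73·80062 + 15
79: 5844541 = 79·73981 + 42
83: 5844541 = 83·70416 + 13
89: 5844541 = 89·65669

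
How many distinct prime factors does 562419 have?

562419 = 3^2 · 62491
62491 = 11 · 5681
5681 = 13 · 437
437 = 19 · 23
562419 = 3^2 · 11 · 13 · 19 · 23, which has 5 distinct prime factors.

5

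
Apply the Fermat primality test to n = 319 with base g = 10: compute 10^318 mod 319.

10^1 ≡ 10 (mod 319)
10^2 ≡ 10^2 = 100 ≡ 100 (mod 319)
10^4 ≡ 100^2 = 10000 ≡ 111 (mod 319)
10^8 ≡ 111^2 = 12321 ≡ 199 (mod 319)
10^16 ≡ 199^2 = 39601 ≡ 45 (mod 319)
10^32 ≡ 45^2 = 2025 ≡ 111 (mod 319)
10^64 ≡ 111^2 = 12321 ≡ 199 (mod 319)
10^128 ≡ 199^2 = 39601 ≡ 45 (mod 319)
10^256 ≡ 45^2 = 2025 ≡ 111 (mod 319)
318 = 256 + 32 + 16 + 8 + 4 + 2 in binary powers of 2.
So 10^318 ≡ 111 · 111 · 45 · 199 · 111 · 100 ≡ 122 (mod 319).
Since 122 ≠ 1, base 10 is a Fermat witness: 319 is composite.

122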